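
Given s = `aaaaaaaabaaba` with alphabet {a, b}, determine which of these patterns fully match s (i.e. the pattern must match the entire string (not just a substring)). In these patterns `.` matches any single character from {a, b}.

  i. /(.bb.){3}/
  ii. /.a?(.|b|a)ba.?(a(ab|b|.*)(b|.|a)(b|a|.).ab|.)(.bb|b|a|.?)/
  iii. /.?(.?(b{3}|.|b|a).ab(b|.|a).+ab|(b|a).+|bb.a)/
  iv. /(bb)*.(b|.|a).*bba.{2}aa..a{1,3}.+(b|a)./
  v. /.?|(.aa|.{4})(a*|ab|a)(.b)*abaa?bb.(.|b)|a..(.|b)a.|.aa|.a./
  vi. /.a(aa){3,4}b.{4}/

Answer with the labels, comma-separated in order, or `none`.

iii, vi

i → no match
ii → no match
iii → match
iv → no match
v → no match
vi → match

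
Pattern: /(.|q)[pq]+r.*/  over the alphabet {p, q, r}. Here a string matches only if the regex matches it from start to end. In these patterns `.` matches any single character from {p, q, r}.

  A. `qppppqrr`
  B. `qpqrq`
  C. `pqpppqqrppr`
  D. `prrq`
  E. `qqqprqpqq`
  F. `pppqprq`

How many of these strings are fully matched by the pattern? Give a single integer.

A → match
B → match
C → match
D → no match
E → match
F → match
Total matched: 5

5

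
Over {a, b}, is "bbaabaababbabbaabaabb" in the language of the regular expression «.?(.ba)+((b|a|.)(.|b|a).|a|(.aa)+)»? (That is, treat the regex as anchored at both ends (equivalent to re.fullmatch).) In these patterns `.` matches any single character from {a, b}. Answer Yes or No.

Yes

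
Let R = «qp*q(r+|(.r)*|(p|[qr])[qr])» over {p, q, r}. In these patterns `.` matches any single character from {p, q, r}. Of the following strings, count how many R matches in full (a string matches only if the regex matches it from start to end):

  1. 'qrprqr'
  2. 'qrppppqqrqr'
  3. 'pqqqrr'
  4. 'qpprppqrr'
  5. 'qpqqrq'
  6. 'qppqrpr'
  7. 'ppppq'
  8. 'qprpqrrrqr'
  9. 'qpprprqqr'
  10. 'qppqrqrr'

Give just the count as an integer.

1 → no match
2 → no match
3 → no match — must start with 'q'
4 → no match
5 → no match
6 → no match
7 → no match — must start with 'q'
8 → no match
9 → no match
10 → no match
Total matched: 0

0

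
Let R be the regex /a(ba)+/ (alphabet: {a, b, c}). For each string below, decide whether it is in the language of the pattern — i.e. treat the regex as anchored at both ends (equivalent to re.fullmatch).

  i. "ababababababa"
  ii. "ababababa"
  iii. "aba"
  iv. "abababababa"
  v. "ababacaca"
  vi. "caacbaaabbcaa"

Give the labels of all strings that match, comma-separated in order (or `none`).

i, ii, iii, iv

i → match
ii → match
iii → match
iv → match
v → no match — must end with "ba"
vi → no match — must start with "aba"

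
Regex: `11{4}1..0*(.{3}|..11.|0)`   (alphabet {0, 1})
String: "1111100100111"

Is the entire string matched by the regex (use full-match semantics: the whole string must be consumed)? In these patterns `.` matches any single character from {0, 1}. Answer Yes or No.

No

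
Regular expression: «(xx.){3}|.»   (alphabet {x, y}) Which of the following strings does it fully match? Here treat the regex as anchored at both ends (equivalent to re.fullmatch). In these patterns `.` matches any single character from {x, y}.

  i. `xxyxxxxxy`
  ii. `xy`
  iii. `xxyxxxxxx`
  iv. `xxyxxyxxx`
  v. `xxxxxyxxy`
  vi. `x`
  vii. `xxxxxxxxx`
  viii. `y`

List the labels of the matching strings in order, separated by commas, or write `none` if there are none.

i → match
ii → no match
iii → match
iv → match
v → match
vi → match
vii → match
viii → match

i, iii, iv, v, vi, vii, viii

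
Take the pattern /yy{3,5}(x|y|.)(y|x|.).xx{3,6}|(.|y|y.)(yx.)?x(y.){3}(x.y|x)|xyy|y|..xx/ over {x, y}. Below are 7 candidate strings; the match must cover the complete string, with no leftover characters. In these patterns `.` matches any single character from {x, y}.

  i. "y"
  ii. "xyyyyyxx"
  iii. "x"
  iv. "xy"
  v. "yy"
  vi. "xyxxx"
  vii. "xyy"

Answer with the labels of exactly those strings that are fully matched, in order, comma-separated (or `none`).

i, vii

i → match
ii → no match
iii → no match
iv → no match
v → no match
vi → no match
vii → match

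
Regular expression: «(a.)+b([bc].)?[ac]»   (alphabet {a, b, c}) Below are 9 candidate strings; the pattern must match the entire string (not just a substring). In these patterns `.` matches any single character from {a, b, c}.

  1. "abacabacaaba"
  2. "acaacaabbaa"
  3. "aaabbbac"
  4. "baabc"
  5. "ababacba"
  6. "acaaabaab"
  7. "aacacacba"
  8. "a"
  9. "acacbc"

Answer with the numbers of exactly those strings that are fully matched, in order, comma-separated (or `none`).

1, 3, 5, 9

1. "abacabacaaba" → match
2. "acaacaabbaa" → no match
3. "aaabbbac" → match
4. "baabc" → no match — must start with "a"
5. "ababacba" → match
6. "acaaabaab" → no match
7. "aacacacba" → no match
8. "a" → no match
9. "acacbc" → match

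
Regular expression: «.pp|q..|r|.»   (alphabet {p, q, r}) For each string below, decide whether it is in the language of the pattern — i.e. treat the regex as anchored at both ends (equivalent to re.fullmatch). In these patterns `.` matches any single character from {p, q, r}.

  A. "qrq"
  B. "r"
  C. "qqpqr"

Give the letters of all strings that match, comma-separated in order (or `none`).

A → match
B → match
C → no match

A, B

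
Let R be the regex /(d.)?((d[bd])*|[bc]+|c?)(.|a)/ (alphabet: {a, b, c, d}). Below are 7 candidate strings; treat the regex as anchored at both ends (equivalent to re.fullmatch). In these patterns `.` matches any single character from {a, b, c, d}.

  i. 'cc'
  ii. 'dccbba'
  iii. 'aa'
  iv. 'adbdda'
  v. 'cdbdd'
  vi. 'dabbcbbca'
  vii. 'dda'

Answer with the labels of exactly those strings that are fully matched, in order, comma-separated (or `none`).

i → match
ii → match
iii → no match
iv → no match
v → no match
vi → match
vii → match

i, ii, vi, vii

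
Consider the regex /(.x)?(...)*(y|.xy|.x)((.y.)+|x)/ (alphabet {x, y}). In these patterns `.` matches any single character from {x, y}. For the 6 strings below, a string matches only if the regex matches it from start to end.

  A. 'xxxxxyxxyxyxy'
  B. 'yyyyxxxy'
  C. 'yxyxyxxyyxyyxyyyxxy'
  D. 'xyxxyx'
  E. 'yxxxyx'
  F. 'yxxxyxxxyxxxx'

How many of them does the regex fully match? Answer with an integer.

1

A → no match
B → no match
C → no match
D → no match
E → match
F → no match
Total matched: 1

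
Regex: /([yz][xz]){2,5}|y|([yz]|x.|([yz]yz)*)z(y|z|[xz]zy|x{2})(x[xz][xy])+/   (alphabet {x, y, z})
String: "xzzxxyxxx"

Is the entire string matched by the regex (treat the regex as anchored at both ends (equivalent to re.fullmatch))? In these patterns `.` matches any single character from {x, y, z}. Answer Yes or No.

No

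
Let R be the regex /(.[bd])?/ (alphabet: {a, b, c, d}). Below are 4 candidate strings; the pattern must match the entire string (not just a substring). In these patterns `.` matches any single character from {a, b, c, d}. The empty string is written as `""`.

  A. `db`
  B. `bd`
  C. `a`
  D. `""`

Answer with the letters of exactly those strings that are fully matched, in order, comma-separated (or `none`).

A → match
B → match
C → no match
D → match

A, B, D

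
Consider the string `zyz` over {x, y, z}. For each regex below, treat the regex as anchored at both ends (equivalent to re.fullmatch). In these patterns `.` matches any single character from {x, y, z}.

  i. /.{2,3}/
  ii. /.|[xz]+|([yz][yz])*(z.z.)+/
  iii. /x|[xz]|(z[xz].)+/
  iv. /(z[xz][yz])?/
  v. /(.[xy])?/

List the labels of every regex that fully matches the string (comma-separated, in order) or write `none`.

i → match
ii → no match
iii → no match
iv → no match
v → no match

i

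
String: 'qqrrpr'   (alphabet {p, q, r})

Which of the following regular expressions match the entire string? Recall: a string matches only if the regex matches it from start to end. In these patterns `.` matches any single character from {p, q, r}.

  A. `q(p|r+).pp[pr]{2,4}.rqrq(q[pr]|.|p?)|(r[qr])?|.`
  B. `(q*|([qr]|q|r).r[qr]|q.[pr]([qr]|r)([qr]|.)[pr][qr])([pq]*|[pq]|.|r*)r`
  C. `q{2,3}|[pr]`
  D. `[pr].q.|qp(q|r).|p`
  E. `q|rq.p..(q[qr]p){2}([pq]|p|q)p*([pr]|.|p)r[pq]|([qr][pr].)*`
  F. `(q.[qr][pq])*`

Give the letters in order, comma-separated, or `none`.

A → no match
B → match
C → no match
D → no match
E → no match
F → no match

B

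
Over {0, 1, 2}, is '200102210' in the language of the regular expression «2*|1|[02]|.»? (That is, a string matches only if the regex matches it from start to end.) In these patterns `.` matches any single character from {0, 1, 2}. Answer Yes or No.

No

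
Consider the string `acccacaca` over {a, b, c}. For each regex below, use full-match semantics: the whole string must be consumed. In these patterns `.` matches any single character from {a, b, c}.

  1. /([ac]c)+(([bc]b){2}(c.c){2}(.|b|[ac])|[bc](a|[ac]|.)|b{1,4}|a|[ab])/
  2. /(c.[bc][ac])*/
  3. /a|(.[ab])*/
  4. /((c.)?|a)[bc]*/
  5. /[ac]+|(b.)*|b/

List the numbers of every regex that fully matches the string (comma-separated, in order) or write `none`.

1 → match
2 → no match
3 → no match
4 → no match
5 → match

1, 5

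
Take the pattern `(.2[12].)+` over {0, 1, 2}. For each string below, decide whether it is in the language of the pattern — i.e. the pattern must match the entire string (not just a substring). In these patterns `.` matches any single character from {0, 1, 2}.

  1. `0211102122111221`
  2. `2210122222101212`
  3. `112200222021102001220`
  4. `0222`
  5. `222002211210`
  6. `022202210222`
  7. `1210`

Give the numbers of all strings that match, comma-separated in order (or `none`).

1 → no match
2 → match
3 → no match
4. `0222` → match
5. `222002211210` → match
6. `022202210222` → match
7. `1210` → match

2, 4, 5, 6, 7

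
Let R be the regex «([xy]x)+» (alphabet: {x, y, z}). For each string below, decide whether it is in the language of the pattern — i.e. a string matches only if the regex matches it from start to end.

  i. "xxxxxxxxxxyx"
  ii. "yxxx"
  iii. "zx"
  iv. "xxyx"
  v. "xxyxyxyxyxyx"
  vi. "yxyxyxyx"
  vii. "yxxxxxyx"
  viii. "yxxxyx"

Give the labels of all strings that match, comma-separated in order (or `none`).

i. "xxxxxxxxxxyx" → match
ii. "yxxx" → match
iii. "zx" → no match
iv. "xxyx" → match
v. "xxyxyxyxyxyx" → match
vi. "yxyxyxyx" → match
vii. "yxxxxxyx" → match
viii. "yxxxyx" → match

i, ii, iv, v, vi, vii, viii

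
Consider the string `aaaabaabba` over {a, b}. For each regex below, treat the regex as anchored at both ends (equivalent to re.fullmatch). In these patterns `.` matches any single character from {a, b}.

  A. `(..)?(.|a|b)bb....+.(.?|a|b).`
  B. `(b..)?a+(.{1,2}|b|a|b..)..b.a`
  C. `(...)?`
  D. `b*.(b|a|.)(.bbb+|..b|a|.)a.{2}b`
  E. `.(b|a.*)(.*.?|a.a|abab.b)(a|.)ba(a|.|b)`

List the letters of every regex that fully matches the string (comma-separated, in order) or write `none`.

A → no match
B → match
C → no match
D → no match — must end with `b`
E → no match

B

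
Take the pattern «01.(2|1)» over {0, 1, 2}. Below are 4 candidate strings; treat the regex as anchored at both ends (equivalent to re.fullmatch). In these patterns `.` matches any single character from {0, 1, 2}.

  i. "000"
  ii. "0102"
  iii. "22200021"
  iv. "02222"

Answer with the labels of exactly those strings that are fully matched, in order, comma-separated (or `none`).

i → no match — must start with "01"
ii → match
iii → no match — must start with "01"
iv → no match — must start with "01"

ii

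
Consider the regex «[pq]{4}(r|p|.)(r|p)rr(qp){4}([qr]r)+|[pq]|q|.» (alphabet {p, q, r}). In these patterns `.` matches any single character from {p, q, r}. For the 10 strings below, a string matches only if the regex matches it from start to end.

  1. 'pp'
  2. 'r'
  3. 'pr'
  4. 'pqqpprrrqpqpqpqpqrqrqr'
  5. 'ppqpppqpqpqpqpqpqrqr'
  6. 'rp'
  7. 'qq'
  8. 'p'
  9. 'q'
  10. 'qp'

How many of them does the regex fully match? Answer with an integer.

1 → no match
2 → match
3 → no match
4 → match
5 → no match
6 → no match
7 → no match
8 → match
9 → match
10 → no match
Total matched: 4

4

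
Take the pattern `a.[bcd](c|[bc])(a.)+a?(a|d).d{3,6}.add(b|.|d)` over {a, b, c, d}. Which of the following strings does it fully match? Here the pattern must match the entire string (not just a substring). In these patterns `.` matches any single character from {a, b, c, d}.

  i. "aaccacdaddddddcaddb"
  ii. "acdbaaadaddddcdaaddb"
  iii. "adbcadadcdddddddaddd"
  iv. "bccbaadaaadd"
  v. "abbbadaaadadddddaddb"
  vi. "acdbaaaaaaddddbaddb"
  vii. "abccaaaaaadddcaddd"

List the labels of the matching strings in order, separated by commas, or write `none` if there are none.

i, iii, v, vi, vii

i → match
ii → no match
iii → match
iv. "bccbaadaaadd" → no match — must start with "a"
v → match
vi → match
vii → match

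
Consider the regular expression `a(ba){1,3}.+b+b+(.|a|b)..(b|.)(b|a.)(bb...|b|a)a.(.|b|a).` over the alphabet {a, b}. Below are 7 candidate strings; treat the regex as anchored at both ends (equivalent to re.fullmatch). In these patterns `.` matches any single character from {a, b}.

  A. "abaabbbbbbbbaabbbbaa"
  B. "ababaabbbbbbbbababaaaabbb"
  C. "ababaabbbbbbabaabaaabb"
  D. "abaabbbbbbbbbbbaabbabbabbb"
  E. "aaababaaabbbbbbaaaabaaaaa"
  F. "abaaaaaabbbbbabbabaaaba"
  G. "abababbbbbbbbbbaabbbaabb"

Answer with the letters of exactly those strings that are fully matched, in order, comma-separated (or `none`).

A → no match
B → match
C → match
D → match
E → no match — must start with "aba"
F → match
G → match

B, C, D, F, G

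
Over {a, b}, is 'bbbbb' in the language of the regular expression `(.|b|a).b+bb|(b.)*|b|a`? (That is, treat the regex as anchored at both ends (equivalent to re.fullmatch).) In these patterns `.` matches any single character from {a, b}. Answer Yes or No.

Yes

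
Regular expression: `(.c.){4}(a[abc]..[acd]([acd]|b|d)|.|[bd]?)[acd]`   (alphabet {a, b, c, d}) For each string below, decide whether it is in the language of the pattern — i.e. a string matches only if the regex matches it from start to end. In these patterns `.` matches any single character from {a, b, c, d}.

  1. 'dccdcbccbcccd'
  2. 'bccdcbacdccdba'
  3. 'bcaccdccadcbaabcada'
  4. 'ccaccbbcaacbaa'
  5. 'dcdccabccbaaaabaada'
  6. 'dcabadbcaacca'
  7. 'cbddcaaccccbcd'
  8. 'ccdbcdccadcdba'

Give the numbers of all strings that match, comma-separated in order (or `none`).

1, 2, 3, 4, 8

1 → match
2 → match
3 → match
4 → match
5 → no match
6 → no match
7 → no match
8 → match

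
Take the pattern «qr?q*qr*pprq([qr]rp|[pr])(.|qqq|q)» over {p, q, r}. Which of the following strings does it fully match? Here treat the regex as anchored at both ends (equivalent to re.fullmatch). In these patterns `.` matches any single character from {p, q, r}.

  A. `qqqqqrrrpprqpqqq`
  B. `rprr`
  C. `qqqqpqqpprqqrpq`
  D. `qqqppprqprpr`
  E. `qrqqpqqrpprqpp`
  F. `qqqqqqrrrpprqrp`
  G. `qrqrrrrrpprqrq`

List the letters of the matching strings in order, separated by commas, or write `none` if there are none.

A → match
B → no match — must start with `q`
C → no match
D → no match
E → no match
F → match
G → match

A, F, G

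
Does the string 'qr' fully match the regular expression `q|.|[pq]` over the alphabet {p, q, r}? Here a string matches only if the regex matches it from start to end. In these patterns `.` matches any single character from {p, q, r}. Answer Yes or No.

No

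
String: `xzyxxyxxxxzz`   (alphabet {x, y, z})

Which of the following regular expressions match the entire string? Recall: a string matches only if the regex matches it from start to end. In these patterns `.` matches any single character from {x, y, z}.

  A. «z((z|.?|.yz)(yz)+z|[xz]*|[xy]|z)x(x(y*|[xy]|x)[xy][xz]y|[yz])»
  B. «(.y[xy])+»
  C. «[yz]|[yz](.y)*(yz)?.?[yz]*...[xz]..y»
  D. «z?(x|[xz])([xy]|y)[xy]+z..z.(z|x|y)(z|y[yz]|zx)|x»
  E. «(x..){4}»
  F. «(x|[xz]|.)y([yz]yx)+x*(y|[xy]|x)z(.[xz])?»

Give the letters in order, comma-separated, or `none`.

E

A → no match — must start with `z`
B → no match
C → no match
D → no match
E → match
F → no match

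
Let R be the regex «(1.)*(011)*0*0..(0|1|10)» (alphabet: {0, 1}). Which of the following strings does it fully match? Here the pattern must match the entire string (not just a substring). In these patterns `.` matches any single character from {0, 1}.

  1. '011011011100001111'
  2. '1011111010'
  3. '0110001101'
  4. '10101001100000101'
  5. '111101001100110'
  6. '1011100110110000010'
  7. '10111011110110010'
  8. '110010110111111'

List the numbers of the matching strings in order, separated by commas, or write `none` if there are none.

4, 6, 7

1 → no match
2 → no match
3 → no match
4 → match
5 → no match
6 → match
7 → match
8 → no match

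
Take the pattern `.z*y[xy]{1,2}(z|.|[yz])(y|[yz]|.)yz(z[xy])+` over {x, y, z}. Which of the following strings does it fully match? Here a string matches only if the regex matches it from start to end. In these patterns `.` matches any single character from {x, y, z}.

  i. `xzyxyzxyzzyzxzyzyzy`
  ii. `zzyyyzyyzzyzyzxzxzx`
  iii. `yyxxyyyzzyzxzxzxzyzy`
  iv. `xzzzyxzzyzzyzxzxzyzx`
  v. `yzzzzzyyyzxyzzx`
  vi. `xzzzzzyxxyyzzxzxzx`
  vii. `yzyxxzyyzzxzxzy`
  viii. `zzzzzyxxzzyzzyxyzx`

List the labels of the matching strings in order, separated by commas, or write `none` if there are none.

i, ii, iii, iv, v, vi, vii

i → match
ii → match
iii → match
iv → match
v → match
vi → match
vii → match
viii → no match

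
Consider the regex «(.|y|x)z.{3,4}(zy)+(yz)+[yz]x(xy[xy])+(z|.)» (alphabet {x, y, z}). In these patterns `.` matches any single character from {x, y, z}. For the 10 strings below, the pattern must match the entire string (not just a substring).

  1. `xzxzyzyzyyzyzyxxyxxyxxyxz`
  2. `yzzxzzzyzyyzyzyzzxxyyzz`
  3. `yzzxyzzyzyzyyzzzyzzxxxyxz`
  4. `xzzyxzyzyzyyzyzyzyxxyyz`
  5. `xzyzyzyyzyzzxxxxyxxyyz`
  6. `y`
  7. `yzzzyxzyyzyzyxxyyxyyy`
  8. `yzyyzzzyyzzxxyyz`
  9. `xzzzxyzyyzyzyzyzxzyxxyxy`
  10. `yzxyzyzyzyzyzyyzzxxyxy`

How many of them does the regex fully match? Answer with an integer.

5

1 → match
2 → no match
3 → no match
4 → match
5 → no match
6. `y` → no match
7 → match
8 → match
9 → no match
10 → match
Total matched: 5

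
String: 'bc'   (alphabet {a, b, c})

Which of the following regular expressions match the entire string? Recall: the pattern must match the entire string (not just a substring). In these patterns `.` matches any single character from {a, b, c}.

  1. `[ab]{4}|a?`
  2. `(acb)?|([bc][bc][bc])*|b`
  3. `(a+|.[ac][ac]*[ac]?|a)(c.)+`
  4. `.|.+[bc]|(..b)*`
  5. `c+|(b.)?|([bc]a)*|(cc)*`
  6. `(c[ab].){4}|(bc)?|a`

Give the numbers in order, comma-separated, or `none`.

1 → no match
2 → no match
3 → no match
4 → match
5 → match
6 → match

4, 5, 6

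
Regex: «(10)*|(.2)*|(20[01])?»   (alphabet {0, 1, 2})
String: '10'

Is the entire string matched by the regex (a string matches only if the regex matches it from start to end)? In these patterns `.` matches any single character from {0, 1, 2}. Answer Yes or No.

Yes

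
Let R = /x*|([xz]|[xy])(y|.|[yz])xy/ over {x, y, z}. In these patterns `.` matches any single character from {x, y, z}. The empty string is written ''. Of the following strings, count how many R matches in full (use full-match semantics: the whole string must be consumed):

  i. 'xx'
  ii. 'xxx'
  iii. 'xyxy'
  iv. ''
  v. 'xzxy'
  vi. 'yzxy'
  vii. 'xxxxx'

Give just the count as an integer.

i → match
ii → match
iii → match
iv → match
v → match
vi → match
vii → match
Total matched: 7

7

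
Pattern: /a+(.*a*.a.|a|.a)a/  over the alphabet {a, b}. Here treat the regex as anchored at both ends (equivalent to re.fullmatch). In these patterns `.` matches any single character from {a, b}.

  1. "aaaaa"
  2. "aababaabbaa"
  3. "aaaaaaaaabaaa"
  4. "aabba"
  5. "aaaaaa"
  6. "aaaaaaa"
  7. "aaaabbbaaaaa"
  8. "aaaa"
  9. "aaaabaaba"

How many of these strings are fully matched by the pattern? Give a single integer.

1 → match
2 → no match
3 → match
4 → no match
5 → match
6 → match
7 → match
8 → match
9 → match
Total matched: 7

7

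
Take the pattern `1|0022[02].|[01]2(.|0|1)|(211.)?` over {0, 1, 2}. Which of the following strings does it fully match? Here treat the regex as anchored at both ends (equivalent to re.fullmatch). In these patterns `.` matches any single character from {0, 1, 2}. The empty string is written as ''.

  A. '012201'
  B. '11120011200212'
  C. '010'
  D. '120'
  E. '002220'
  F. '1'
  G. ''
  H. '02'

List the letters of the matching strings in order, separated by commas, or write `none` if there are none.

D, E, F, G

A → no match
B → no match
C → no match
D → match
E → match
F → match
G → match
H → no match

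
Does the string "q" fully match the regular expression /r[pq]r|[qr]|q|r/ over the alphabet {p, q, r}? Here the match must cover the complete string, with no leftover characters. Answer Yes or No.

Yes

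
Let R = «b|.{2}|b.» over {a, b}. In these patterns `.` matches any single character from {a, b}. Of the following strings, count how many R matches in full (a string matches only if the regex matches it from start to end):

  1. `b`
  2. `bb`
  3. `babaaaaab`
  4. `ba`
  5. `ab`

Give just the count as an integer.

1 → match
2 → match
3 → no match
4 → match
5 → match
Total matched: 4

4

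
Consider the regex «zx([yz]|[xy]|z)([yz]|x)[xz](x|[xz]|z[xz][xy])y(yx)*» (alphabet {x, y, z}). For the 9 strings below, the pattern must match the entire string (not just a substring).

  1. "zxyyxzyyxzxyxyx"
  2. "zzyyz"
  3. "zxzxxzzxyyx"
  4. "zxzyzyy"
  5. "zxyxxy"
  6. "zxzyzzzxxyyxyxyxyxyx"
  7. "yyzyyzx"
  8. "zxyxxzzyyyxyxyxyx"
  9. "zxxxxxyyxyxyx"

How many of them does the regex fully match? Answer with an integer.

3

1 → no match
2 → no match — must start with "zx"
3 → match
4 → no match
5 → no match
6 → no match
7 → no match — must start with "zx"
8 → match
9 → match
Total matched: 3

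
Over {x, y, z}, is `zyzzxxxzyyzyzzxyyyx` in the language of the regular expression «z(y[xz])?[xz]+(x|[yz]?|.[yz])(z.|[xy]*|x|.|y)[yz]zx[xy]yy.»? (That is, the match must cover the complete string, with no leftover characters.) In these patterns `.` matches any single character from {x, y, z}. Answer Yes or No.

Yes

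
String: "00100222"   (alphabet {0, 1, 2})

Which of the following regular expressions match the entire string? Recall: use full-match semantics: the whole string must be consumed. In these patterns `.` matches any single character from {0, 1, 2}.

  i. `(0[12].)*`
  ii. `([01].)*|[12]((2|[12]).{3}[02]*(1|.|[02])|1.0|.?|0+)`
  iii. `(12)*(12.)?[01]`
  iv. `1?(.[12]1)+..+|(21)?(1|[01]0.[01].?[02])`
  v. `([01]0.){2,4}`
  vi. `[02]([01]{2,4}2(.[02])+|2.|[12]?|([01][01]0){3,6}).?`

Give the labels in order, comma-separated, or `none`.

vi

i → no match
ii → no match
iii → no match
iv → no match
v → no match
vi → match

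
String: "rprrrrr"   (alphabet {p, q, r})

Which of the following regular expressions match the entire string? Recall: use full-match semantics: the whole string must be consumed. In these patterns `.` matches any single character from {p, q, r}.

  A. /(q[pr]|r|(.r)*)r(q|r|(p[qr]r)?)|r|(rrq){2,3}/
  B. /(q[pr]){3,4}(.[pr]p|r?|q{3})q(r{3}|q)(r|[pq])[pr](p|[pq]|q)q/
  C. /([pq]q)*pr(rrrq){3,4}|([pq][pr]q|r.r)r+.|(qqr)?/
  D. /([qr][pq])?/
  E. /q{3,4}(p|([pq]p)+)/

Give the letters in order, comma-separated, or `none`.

C

A → no match
B → no match — must start with "q"
C → match
D → no match
E → no match — must start with "q"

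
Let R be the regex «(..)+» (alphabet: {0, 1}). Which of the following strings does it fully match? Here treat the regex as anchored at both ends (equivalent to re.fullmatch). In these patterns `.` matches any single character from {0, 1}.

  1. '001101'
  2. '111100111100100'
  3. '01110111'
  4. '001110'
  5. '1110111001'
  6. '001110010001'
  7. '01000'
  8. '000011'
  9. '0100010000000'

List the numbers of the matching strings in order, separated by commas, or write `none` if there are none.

1. '001101' → match
2 → no match
3. '01110111' → match
4. '001110' → match
5. '1110111001' → match
6. '001110010001' → match
7. '01000' → no match
8. '000011' → match
9 → no match

1, 3, 4, 5, 6, 8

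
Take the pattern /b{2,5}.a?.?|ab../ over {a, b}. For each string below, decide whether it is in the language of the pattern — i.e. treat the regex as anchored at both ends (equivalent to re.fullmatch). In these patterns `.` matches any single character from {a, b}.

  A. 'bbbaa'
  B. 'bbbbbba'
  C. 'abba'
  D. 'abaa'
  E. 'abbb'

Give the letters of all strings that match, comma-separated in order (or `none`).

A → match
B → match
C → match
D → match
E → match

A, B, C, D, E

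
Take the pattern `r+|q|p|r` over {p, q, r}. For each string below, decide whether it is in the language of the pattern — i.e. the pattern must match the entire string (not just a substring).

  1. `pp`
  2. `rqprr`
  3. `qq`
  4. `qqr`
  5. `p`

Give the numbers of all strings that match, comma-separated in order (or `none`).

5

1. `pp` → no match
2. `rqprr` → no match
3. `qq` → no match
4. `qqr` → no match
5. `p` → match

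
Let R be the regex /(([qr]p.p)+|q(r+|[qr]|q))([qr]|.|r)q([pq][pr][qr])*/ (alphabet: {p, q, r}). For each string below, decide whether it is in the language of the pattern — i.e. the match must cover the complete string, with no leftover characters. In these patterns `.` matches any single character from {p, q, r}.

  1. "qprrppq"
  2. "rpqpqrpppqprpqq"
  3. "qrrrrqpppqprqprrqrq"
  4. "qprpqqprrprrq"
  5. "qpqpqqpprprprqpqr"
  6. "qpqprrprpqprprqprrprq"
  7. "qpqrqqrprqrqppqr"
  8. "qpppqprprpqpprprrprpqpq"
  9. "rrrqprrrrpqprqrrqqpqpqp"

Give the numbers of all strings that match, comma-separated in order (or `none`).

1 → no match
2 → no match
3 → no match
4 → no match
5 → no match
6 → no match
7 → no match
8 → no match
9 → no match

none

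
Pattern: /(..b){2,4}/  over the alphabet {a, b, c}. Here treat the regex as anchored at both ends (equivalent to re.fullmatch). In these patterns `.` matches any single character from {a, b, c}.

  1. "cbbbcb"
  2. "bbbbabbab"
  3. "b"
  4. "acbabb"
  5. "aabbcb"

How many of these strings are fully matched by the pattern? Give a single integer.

1. "cbbbcb" → match
2. "bbbbabbab" → match
3. "b" → no match
4. "acbabb" → match
5. "aabbcb" → match
Total matched: 4

4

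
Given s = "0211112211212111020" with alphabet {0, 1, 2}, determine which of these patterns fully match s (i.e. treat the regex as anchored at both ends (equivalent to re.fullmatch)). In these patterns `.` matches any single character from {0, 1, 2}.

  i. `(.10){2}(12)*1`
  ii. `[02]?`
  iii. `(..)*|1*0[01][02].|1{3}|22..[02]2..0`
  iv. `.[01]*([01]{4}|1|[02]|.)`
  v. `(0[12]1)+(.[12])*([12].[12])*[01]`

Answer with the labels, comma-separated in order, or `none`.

v

i → no match — must end with "1"
ii → no match
iii → no match
iv → no match
v → match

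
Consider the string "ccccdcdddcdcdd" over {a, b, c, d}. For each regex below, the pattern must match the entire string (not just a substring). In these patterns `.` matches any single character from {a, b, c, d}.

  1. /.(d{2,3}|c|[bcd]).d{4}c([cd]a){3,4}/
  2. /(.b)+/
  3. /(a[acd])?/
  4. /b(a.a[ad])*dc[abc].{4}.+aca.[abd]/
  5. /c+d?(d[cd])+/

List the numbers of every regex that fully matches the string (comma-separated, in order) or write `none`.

1 → no match — must end with "a"
2 → no match — must end with "b"
3 → no match
4 → no match — must start with "b"
5 → match

5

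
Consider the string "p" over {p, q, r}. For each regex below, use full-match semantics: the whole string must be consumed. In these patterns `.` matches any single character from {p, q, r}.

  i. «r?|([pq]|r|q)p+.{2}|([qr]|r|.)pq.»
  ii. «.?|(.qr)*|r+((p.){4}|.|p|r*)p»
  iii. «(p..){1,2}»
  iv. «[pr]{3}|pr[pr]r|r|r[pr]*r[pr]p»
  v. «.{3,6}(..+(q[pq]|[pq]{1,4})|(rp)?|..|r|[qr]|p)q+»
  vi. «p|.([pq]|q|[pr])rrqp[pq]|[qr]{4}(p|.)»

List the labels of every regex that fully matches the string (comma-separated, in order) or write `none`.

i → no match
ii → match
iii → no match
iv → no match
v → no match — must end with "q"
vi → match

ii, vi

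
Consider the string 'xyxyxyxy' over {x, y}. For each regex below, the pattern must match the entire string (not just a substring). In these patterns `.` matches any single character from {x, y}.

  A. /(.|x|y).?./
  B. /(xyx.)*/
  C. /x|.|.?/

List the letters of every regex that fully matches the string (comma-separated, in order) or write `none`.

A → no match
B → match
C → no match

B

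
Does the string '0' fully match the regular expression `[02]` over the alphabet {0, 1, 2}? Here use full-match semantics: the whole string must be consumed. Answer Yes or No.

Yes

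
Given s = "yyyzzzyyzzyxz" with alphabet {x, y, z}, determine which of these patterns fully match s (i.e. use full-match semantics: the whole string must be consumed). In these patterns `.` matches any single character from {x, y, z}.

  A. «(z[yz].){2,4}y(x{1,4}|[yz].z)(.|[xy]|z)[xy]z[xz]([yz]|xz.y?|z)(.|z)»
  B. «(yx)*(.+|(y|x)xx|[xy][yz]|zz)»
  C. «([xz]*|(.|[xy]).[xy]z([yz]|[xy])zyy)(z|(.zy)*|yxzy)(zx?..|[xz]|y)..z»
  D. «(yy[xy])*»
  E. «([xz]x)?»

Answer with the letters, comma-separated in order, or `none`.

B, C

A → no match — must start with "z"
B → match
C → match
D → no match
E → no match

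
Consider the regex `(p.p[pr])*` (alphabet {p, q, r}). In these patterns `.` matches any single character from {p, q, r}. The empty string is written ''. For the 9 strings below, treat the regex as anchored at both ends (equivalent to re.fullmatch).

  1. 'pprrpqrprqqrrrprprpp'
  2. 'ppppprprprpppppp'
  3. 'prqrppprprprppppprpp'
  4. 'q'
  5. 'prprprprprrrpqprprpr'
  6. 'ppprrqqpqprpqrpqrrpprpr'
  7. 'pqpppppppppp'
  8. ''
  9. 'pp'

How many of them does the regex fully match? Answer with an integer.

3

1 → no match
2 → match
3 → no match
4 → no match
5 → no match
6 → no match
7 → match
8 → match
9 → no match
Total matched: 3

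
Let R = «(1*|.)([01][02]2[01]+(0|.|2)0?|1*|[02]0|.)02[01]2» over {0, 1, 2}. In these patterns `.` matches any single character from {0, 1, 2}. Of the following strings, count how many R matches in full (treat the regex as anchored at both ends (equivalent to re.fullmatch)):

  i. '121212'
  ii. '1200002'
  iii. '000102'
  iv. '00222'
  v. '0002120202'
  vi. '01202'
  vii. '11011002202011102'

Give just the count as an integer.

1

i. '121212' → no match
ii. '1200002' → no match
iii. '000102' → no match
iv. '00222' → no match
v. '0002120202' → match
vi. '01202' → no match
vii → no match
Total matched: 1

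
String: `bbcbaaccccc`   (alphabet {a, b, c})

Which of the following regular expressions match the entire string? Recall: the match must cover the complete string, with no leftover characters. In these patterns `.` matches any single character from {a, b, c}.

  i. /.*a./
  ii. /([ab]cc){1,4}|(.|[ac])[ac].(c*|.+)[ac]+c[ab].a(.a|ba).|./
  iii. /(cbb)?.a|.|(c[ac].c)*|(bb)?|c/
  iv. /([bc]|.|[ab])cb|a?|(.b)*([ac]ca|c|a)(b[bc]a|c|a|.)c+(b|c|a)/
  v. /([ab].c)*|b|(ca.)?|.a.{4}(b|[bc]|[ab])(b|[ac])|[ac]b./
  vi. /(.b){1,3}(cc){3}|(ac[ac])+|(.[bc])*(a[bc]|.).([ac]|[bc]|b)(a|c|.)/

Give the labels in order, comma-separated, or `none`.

i → no match
ii → no match
iii → no match
iv → match
v → no match
vi → no match

iv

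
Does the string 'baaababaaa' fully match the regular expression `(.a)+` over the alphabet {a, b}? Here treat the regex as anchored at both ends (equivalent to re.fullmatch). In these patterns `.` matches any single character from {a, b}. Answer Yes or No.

Yes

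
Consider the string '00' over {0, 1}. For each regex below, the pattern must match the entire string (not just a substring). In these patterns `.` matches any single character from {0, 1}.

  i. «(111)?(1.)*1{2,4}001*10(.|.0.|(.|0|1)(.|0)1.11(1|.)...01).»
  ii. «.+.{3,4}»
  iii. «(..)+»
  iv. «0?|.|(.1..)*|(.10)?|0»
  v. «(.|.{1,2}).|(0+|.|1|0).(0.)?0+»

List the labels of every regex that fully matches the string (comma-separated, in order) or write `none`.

i → no match
ii → no match
iii → match
iv → no match
v → match

iii, v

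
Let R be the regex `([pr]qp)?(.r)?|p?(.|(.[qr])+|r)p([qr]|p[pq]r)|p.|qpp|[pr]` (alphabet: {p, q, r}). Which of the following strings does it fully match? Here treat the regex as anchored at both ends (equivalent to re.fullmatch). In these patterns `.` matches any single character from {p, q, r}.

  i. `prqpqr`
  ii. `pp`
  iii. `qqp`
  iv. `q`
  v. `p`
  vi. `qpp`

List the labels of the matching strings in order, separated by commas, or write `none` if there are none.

ii, v, vi

i → no match
ii → match
iii → no match
iv → no match
v → match
vi → match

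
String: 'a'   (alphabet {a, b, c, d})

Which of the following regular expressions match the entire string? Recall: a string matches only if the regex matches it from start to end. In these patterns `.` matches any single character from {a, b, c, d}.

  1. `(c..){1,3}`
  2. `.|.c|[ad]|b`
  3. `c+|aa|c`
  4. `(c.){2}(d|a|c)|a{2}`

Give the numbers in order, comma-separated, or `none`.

1 → no match — must start with 'c'
2 → match
3 → no match
4 → no match

2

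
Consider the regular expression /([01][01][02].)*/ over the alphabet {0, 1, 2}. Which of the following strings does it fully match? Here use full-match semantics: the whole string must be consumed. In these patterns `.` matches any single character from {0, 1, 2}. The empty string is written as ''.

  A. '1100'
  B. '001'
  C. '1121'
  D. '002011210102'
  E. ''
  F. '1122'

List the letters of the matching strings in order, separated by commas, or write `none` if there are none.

A. '1100' → match
B. '001' → no match
C. '1121' → match
D. '002011210102' → match
E. '' → match
F. '1122' → match

A, C, D, E, F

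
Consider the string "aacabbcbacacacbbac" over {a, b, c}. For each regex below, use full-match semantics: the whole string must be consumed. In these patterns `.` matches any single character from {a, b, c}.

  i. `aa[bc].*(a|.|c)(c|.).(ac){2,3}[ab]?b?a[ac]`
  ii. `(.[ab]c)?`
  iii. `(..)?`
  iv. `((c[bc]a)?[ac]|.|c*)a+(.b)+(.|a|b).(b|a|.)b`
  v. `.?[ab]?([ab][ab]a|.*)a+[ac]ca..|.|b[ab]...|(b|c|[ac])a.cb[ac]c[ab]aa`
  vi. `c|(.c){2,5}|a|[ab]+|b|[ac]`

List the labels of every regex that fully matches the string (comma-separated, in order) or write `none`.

i

i → match
ii → no match
iii → no match
iv → no match — must end with "b"
v → no match
vi → no match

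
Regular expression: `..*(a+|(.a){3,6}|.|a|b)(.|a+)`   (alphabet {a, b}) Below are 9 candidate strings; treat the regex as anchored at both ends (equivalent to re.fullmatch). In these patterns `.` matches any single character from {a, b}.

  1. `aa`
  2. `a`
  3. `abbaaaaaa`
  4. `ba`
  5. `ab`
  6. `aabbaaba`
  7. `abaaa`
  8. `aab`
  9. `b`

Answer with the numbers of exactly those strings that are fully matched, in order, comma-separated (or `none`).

3, 6, 7, 8

1 → no match
2 → no match
3 → match
4 → no match
5 → no match
6 → match
7 → match
8 → match
9 → no match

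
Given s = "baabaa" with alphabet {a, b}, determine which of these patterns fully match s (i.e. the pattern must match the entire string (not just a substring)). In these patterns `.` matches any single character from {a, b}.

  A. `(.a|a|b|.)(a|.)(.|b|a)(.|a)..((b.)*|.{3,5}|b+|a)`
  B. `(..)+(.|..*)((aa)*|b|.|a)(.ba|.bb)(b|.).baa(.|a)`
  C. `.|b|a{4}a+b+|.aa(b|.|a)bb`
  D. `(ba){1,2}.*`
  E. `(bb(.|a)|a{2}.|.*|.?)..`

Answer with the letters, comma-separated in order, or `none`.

A, D, E

A → match
B → no match
C → no match
D → match
E → match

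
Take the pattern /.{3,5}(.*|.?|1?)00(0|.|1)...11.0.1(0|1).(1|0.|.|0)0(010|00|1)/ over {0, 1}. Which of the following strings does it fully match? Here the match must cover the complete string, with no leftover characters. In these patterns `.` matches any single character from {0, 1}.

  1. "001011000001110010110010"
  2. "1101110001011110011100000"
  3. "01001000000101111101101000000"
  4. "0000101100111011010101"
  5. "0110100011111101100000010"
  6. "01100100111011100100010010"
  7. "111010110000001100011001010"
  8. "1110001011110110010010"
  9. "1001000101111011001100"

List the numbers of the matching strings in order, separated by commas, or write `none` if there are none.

1 → no match
2 → match
3 → no match
4 → no match
5 → match
6 → match
7 → no match
8 → match
9 → no match

2, 5, 6, 8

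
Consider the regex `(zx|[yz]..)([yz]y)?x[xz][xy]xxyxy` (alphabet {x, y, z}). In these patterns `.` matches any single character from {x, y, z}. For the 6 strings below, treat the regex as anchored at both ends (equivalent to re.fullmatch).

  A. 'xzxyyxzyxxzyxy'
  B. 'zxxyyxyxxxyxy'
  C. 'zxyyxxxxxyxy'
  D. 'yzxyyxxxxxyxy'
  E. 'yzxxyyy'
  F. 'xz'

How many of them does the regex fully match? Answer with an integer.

A → no match — must end with 'xxyxy'
B → no match
C → match
D → match
E → no match — must end with 'xxyxy'
F → no match — must end with 'xxyxy'
Total matched: 2

2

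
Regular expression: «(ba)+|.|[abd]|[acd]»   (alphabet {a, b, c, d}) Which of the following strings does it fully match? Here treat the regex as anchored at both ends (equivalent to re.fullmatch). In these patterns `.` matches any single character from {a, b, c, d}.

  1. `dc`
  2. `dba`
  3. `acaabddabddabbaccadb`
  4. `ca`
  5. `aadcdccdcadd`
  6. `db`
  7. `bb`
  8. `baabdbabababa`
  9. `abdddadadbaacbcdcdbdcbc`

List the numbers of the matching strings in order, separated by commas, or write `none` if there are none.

1. `dc` → no match
2. `dba` → no match
3 → no match
4. `ca` → no match
5. `aadcdccdcadd` → no match
6. `db` → no match
7. `bb` → no match
8 → no match
9 → no match

none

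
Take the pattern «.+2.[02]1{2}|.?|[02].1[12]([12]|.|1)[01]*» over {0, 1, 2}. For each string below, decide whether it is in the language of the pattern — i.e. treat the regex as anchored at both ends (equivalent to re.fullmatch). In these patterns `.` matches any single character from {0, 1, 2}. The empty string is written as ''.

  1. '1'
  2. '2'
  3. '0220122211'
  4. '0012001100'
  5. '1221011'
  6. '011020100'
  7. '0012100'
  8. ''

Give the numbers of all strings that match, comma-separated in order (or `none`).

1. '1' → match
2. '2' → match
3. '0220122211' → match
4. '0012001100' → match
5. '1221011' → match
6. '011020100' → no match
7. '0012100' → match
8. '' → match

1, 2, 3, 4, 5, 7, 8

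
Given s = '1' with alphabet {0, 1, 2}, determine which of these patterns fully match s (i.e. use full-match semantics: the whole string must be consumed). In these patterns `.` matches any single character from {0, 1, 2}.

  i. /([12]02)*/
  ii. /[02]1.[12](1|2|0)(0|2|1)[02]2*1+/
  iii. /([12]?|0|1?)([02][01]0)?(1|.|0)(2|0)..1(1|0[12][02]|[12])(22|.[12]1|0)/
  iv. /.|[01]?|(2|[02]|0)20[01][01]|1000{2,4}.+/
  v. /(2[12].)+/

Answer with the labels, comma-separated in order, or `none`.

i → no match
ii → no match
iii → no match
iv → match
v → no match — must start with '2'

iv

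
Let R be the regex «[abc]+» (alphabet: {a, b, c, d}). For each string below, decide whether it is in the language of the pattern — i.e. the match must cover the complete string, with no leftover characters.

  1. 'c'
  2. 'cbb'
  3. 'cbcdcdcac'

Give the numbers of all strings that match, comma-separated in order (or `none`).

1, 2

1 → match
2 → match
3 → no match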